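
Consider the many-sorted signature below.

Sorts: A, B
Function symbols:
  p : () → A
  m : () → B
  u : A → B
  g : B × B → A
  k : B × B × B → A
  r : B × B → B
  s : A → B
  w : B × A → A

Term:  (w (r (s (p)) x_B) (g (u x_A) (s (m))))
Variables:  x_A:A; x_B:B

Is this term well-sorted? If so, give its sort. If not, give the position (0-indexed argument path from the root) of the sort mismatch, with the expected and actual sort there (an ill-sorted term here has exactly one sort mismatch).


ill-sorted at position [1, 1, 0]: expected A, got B

      (p) : A
    (s (p)) : B
    x_B : B
  (r (s (p)) x_B) : B
      x_A : A
    (u x_A) : B
      (m) : B
    (s (m)) : ✗ arg 0 at [1, 1, 0] has sort B, expected A


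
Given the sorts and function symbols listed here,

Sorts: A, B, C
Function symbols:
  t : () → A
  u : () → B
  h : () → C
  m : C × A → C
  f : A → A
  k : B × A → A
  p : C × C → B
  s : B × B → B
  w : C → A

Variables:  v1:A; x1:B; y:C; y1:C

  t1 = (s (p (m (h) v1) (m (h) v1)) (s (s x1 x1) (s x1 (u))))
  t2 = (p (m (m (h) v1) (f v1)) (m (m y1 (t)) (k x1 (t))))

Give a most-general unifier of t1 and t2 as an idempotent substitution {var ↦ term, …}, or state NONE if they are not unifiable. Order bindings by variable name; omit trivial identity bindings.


head clash or occurs-check failure — not unifiable

NONE (not unifiable)


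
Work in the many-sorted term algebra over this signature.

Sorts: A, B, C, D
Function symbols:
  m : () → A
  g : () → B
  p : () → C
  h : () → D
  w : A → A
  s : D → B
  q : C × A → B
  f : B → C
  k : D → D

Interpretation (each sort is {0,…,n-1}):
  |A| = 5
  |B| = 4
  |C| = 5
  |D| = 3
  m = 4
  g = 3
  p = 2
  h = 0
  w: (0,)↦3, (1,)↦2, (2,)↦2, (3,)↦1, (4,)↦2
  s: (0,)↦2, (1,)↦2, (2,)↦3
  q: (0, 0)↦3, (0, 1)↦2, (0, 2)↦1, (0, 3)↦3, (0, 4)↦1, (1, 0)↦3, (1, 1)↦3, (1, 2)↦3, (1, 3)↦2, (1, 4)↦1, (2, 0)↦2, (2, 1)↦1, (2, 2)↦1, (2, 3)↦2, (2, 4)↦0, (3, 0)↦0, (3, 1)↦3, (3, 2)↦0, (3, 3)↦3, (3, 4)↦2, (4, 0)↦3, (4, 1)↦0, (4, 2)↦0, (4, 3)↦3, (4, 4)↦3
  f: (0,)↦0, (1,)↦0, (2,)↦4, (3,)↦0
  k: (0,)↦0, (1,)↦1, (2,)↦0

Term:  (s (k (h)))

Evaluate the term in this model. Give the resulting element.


  h = 0
  (k (h)) = k(0,) = 0
  (s (k (h))) = s(0,) = 2

value = 2


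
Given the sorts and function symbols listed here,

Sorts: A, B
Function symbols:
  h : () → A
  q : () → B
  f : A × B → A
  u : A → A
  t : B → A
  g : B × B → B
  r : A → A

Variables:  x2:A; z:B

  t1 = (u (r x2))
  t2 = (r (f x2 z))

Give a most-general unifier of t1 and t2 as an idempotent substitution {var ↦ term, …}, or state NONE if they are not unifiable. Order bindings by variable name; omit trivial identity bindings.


NONE (not unifiable)

head clash or occurs-check failure — not unifiable


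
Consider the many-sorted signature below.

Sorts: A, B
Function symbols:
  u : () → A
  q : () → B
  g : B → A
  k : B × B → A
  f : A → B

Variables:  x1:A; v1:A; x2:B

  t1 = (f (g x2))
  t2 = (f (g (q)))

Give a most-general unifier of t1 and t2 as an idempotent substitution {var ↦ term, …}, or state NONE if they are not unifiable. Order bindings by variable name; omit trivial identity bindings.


{x2 ↦ (q)}


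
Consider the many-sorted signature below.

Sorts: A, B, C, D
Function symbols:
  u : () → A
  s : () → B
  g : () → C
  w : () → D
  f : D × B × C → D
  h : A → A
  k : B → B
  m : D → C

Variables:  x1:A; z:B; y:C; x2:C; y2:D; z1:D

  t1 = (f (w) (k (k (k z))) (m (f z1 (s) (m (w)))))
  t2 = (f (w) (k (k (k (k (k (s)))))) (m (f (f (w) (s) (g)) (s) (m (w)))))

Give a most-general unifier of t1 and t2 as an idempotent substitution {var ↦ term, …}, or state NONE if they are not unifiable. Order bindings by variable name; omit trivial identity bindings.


{z ↦ (k (k (s))), z1 ↦ (f (w) (s) (g))}


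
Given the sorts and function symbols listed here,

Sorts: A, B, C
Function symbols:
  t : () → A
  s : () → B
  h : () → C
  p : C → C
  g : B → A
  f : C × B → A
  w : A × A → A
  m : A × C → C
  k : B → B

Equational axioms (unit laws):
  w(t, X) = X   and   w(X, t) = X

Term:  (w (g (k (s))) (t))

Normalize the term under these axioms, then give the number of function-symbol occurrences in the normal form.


1. (w (g (k (s))) (t))  →  (g (k (s)))
normal form: (g (k (s)))

size = 3


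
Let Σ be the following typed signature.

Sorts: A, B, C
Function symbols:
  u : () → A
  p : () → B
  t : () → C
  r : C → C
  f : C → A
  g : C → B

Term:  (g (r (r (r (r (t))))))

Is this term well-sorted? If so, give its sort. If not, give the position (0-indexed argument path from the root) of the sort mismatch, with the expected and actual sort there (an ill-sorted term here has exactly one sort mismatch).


well-sorted; sort = B

          (t) : C
        (r (t)) : C
      (r (r (t))) : C
    (r (r (r (t)))) : C
  (r (r (r (r (t))))) : C
(g (r (r (r (r (t)))))) : B


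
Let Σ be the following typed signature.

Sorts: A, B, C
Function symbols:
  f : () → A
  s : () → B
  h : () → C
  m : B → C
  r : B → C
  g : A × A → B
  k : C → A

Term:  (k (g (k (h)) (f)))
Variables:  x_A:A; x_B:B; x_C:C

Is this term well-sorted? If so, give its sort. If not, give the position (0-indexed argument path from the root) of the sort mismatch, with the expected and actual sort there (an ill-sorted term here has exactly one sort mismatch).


      (h) : C
    (k (h)) : A
    (f) : A
  (g (k (h)) (f)) : B
(k (g (k (h)) (f))) : ✗ arg 0 at [0] has sort B, expected C

ill-sorted at position [0]: expected C, got B


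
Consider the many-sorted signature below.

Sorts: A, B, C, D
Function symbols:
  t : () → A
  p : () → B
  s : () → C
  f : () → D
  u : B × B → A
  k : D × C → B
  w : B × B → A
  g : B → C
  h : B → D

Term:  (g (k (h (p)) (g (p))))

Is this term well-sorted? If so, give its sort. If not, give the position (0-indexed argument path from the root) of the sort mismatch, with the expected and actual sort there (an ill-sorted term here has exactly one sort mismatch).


      (p) : B
    (h (p)) : D
      (p) : B
    (g (p)) : C
  (k (h (p)) (g (p))) : B
(g (k (h (p)) (g (p)))) : C

well-sorted; sort = C


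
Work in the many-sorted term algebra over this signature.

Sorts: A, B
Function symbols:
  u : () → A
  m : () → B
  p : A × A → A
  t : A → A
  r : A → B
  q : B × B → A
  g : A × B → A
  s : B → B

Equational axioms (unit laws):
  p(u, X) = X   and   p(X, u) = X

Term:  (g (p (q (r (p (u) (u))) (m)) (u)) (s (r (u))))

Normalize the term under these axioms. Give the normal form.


normal form = (g (q (r (u)) (m)) (s (r (u))))

1. (g (p (q (r (p (u) (u))) (m)) (u)) (s (r (u))))  →  (g (q (r (p (u) (u))) (m)) (s (r (u))))
2. (g (q (r (p (u) (u))) (m)) (s (r (u))))  →  (g (q (r (u)) (m)) (s (r (u))))


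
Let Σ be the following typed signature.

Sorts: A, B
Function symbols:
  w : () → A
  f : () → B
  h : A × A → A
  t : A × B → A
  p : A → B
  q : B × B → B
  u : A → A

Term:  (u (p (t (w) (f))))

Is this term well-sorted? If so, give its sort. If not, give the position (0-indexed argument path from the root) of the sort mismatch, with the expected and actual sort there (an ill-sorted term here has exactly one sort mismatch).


      (w) : A
      (f) : B
    (t (w) (f)) : A
  (p (t (w) (f))) : B
(u (p (t (w) (f)))) : ✗ arg 0 at [0] has sort B, expected A

ill-sorted at position [0]: expected A, got B


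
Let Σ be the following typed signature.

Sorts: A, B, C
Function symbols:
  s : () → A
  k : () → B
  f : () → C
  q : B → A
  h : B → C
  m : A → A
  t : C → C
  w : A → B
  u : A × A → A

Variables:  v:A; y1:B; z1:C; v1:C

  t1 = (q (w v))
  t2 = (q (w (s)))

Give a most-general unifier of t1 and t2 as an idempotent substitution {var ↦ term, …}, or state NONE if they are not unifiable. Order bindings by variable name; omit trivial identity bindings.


{v ↦ (s)}


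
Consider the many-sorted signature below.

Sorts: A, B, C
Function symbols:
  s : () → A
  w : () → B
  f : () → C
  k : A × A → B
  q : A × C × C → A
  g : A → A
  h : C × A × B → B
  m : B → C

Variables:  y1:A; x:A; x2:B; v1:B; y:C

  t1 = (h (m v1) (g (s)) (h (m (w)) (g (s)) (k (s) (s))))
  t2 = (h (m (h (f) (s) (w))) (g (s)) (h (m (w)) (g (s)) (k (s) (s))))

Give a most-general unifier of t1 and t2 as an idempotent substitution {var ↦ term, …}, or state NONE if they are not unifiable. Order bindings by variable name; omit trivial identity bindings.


{v1 ↦ (h (f) (s) (w))}


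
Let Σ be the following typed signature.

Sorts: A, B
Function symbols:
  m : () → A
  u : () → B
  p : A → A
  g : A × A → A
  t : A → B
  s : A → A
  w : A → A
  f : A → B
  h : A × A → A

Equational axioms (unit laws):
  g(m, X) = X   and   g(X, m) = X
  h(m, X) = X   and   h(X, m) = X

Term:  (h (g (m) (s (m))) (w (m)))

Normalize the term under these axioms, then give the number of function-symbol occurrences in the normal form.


1. (h (g (m) (s (m))) (w (m)))  →  (h (s (m)) (w (m)))
normal form: (h (s (m)) (w (m)))

size = 5


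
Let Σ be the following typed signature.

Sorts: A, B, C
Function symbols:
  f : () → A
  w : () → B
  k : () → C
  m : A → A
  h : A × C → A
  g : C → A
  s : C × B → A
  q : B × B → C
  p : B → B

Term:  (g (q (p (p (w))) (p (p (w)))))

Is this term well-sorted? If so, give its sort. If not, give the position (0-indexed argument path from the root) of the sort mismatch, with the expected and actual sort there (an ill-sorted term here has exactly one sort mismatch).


        (w) : B
      (p (w)) : B
    (p (p (w))) : B
        (w) : B
      (p (w)) : B
    (p (p (w))) : B
  (q (p (p (w))) (p (p (w)))) : C
(g (q (p (p (w))) (p (p (w))))) : A

well-sorted; sort = A


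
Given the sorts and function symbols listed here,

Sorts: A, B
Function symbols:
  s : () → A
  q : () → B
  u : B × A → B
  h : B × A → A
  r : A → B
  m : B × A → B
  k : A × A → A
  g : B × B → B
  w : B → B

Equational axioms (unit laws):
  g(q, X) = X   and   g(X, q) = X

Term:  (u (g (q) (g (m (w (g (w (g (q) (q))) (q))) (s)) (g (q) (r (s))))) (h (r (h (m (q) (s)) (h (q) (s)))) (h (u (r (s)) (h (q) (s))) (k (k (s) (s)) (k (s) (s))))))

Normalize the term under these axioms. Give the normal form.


1. (u (g (q) (g (m (w (g (w (g (q) (q))) (q))) (s)) (g (q) (r (s))))) (h (r (h (m (q) (s)) (h (q) (s)))) (h (u (r (s)) (h (q) (s))) (k (k (s) (s)) (k (s) (s))))))  →  (u (g (m (w (g (w (g (q) (q))) (q))) (s)) (g (q) (r (s)))) (h (r (h (m (q) (s)) (h (q) (s)))) (h (u (r (s)) (h (q) (s))) (k (k (s) (s)) (k (s) (s))))))
2. (u (g (m (w (g (w (g (q) (q))) (q))) (s)) (g (q) (r (s)))) (h (r (h (m (q) (s)) (h (q) (s)))) (h (u (r (s)) (h (q) (s))) (k (k (s) (s)) (k (s) (s))))))  →  (u (g (m (w (w (g (q) (q)))) (s)) (g (q) (r (s)))) (h (r (h (m (q) (s)) (h (q) (s)))) (h (u (r (s)) (h (q) (s))) (k (k (s) (s)) (k (s) (s))))))
3. (u (g (m (w (w (g (q) (q)))) (s)) (g (q) (r (s)))) (h (r (h (m (q) (s)) (h (q) (s)))) (h (u (r (s)) (h (q) (s))) (k (k (s) (s)) (k (s) (s))))))  →  (u (g (m (w (w (q))) (s)) (g (q) (r (s)))) (h (r (h (m (q) (s)) (h (q) (s)))) (h (u (r (s)) (h (q) (s))) (k (k (s) (s)) (k (s) (s))))))
4. (u (g (m (w (w (q))) (s)) (g (q) (r (s)))) (h (r (h (m (q) (s)) (h (q) (s)))) (h (u (r (s)) (h (q) (s))) (k (k (s) (s)) (k (s) (s))))))  →  (u (g (m (w (w (q))) (s)) (r (s))) (h (r (h (m (q) (s)) (h (q) (s)))) (h (u (r (s)) (h (q) (s))) (k (k (s) (s)) (k (s) (s))))))

normal form = (u (g (m (w (w (q))) (s)) (r (s))) (h (r (h (m (q) (s)) (h (q) (s)))) (h (u (r (s)) (h (q) (s))) (k (k (s) (s)) (k (s) (s))))))


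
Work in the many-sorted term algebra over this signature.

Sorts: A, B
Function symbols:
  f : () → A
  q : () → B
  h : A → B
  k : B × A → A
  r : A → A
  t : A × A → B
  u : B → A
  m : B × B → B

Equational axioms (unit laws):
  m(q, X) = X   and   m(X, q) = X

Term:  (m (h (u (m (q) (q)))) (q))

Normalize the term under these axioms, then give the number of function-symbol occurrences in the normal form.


1. (m (h (u (m (q) (q)))) (q))  →  (h (u (m (q) (q))))
2. (h (u (m (q) (q))))  →  (h (u (q)))
normal form: (h (u (q)))

size = 3


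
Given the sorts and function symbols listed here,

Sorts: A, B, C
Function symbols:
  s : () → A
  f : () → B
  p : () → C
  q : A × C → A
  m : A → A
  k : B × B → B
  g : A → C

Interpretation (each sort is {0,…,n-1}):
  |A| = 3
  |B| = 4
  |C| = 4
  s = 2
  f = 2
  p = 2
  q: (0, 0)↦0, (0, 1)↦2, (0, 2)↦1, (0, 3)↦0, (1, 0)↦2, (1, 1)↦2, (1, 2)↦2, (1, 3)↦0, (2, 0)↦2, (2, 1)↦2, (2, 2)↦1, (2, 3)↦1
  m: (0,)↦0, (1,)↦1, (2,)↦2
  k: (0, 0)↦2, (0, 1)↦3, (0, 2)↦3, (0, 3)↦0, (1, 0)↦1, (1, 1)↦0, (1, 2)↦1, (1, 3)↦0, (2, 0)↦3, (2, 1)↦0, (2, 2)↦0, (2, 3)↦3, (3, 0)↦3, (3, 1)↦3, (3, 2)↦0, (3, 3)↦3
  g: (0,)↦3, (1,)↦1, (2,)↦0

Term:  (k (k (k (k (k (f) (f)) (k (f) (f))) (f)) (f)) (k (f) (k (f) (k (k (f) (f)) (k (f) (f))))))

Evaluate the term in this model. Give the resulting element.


  f = 2
  f = 2
  (k (f) (f)) = k(2, 2) = 0
  f = 2
  f = 2
  (k (f) (f)) = k(2, 2) = 0
  (k (k (f) (f)) (k (f) (f))) = k(0, 0) = 2
  f = 2
  (k (k (k (f) (f)) (k (f) (f))) (f)) = k(2, 2) = 0
  f = 2
  (k (k (k (k (f) (f)) (k (f) (f))) (f)) (f)) = k(0, 2) = 3
  f = 2
  f = 2
  f = 2
  f = 2
  (k (f) (f)) = k(2, 2) = 0
  f = 2
  f = 2
  (k (f) (f)) = k(2, 2) = 0
  (k (k (f) (f)) (k (f) (f))) = k(0, 0) = 2
  (k (f) (k (k (f) (f)) (k (f) (f)))) = k(2, 2) = 0
  (k (f) (k (f) (k (k (f) (f)) (k (f) (f))))) = k(2, 0) = 3
  (k (k (k (k (k (f) (f)) (k (f) (f))) (f)) (f)) (k (f) (k (f) (k (k (f) (f)) (k (f) (f)))))) = k(3, 3) = 3

value = 3


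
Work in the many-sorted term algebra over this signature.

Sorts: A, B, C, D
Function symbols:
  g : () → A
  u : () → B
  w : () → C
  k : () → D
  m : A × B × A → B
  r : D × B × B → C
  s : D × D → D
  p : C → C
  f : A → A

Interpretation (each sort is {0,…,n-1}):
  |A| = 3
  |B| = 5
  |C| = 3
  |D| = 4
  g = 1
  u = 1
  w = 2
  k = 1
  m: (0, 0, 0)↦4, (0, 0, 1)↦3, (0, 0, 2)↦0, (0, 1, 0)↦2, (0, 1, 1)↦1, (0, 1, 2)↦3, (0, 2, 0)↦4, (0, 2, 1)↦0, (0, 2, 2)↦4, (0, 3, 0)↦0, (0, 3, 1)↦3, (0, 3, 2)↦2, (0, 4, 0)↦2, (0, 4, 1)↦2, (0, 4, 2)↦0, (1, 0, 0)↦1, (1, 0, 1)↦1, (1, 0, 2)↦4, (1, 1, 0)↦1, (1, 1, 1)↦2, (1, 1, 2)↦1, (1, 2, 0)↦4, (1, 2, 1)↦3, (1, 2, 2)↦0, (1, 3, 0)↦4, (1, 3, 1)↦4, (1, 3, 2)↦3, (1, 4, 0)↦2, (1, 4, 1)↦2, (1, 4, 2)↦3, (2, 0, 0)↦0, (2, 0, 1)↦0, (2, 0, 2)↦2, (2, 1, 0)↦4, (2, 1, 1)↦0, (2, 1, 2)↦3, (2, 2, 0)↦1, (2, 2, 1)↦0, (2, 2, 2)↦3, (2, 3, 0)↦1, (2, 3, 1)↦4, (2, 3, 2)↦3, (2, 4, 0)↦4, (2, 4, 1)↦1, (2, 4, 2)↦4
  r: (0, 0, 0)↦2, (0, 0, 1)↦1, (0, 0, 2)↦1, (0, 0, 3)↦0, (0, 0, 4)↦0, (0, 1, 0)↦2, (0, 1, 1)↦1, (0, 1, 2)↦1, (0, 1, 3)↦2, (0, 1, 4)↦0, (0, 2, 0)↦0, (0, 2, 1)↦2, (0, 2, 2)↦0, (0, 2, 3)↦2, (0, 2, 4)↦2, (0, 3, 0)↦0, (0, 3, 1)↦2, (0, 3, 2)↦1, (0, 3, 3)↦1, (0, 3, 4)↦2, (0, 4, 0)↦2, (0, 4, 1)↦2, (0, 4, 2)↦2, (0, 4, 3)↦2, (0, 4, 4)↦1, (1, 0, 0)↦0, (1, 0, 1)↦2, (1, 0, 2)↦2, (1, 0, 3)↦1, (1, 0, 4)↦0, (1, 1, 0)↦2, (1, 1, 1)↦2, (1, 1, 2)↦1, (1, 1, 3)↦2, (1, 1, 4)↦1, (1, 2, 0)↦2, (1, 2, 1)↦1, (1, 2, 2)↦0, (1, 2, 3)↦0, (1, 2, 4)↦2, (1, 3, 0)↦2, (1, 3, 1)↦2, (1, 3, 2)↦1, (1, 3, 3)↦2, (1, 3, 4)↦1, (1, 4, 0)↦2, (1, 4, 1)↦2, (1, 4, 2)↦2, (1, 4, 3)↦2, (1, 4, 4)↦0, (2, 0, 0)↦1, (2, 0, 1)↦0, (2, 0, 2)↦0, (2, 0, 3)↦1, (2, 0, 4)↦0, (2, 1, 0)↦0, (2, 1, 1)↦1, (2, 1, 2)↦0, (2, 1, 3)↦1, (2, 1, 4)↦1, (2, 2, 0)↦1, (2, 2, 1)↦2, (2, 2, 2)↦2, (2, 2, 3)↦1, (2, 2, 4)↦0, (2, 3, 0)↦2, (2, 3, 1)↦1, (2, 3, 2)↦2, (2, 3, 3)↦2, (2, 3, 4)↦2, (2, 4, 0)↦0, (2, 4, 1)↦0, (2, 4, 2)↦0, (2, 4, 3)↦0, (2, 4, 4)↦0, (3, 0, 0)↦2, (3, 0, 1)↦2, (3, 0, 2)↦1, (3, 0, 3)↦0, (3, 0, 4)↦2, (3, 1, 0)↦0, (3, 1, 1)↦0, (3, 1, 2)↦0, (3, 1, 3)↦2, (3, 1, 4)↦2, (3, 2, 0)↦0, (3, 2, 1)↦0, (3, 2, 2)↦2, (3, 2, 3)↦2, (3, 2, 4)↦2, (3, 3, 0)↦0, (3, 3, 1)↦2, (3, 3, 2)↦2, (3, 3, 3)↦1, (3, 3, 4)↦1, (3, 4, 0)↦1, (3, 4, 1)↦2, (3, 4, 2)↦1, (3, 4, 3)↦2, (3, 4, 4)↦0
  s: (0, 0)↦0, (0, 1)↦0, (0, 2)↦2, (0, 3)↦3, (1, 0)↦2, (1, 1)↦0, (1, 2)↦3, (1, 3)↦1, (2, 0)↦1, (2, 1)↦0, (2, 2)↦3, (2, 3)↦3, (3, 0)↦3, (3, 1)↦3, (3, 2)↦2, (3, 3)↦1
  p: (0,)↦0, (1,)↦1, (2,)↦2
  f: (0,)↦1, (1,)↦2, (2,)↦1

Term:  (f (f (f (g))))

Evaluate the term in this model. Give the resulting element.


  g = 1
  (f (g)) = f(1,) = 2
  (f (f (g))) = f(2,) = 1
  (f (f (f (g)))) = f(1,) = 2

value = 2


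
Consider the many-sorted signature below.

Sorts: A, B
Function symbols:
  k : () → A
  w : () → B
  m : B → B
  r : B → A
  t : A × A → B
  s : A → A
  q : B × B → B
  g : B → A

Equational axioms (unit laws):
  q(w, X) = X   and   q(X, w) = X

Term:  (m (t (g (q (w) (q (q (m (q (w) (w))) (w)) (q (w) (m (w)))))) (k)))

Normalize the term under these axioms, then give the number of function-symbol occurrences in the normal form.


1. (m (t (g (q (w) (q (q (m (q (w) (w))) (w)) (q (w) (m (w)))))) (k)))  →  (m (t (g (q (q (m (q (w) (w))) (w)) (q (w) (m (w))))) (k)))
2. (m (t (g (q (q (m (q (w) (w))) (w)) (q (w) (m (w))))) (k)))  →  (m (t (g (q (m (q (w) (w))) (q (w) (m (w))))) (k)))
3. (m (t (g (q (m (q (w) (w))) (q (w) (m (w))))) (k)))  →  (m (t (g (q (m (w)) (q (w) (m (w))))) (k)))
4. (m (t (g (q (m (w)) (q (w) (m (w))))) (k)))  →  (m (t (g (q (m (w)) (m (w)))) (k)))
normal form: (m (t (g (q (m (w)) (m (w)))) (k)))

size = 9


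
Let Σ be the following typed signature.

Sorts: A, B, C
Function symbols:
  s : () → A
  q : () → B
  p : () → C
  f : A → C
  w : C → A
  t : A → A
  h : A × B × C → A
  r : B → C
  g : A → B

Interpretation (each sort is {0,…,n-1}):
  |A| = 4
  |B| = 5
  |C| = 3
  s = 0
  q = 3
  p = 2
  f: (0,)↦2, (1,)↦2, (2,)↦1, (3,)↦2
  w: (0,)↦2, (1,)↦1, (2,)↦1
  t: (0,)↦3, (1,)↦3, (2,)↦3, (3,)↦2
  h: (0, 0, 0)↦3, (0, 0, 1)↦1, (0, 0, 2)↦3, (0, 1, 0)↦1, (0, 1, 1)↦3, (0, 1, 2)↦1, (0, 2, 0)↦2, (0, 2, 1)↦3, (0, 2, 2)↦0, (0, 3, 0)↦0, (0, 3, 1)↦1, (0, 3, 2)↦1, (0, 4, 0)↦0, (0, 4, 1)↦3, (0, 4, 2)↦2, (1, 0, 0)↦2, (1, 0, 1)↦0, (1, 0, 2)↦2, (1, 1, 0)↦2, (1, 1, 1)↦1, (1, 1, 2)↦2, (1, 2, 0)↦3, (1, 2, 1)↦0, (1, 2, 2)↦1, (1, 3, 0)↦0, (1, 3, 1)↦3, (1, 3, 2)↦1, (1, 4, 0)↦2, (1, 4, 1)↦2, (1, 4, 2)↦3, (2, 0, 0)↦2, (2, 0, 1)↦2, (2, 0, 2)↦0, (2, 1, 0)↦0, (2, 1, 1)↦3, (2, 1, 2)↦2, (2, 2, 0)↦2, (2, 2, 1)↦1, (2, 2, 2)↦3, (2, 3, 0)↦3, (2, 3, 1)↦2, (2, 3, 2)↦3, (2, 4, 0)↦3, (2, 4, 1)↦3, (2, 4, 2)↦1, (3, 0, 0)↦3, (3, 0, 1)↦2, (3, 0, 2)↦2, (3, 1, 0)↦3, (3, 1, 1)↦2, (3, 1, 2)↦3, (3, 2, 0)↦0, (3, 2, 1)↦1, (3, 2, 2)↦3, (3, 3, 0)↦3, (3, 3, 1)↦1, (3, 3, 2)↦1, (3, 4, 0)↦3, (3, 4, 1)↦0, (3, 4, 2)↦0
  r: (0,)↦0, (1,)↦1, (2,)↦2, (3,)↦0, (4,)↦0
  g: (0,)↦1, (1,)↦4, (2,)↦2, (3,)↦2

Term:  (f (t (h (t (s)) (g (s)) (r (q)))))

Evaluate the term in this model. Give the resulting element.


  s = 0
  (t (s)) = t(0,) = 3
  s = 0
  (g (s)) = g(0,) = 1
  q = 3
  (r (q)) = r(3,) = 0
  (h (t (s)) (g (s)) (r (q))) = h(3, 1, 0) = 3
  (t (h (t (s)) (g (s)) (r (q)))) = t(3,) = 2
  (f (t (h (t (s)) (g (s)) (r (q))))) = f(2,) = 1

value = 1


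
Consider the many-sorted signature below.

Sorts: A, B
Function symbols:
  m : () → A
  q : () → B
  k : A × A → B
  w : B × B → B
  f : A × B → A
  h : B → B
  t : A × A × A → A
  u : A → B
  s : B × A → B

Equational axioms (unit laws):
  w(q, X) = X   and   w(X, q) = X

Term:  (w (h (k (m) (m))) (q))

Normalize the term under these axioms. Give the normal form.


1. (w (h (k (m) (m))) (q))  →  (h (k (m) (m)))

normal form = (h (k (m) (m)))


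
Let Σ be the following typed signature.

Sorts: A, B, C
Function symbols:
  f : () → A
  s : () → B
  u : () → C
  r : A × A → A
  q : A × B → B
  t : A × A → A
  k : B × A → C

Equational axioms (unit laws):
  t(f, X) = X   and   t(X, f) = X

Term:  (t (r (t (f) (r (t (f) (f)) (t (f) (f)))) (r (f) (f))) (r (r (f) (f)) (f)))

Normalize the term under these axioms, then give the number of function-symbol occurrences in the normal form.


1. (t (r (t (f) (r (t (f) (f)) (t (f) (f)))) (r (f) (f))) (r (r (f) (f)) (f)))  →  (t (r (r (t (f) (f)) (t (f) (f))) (r (f) (f))) (r (r (f) (f)) (f)))
2. (t (r (r (t (f) (f)) (t (f) (f))) (r (f) (f))) (r (r (f) (f)) (f)))  →  (t (r (r (f) (t (f) (f))) (r (f) (f))) (r (r (f) (f)) (f)))
3. (t (r (r (f) (t (f) (f))) (r (f) (f))) (r (r (f) (f)) (f)))  →  (t (r (r (f) (f)) (r (f) (f))) (r (r (f) (f)) (f)))
normal form: (t (r (r (f) (f)) (r (f) (f))) (r (r (f) (f)) (f)))

size = 13


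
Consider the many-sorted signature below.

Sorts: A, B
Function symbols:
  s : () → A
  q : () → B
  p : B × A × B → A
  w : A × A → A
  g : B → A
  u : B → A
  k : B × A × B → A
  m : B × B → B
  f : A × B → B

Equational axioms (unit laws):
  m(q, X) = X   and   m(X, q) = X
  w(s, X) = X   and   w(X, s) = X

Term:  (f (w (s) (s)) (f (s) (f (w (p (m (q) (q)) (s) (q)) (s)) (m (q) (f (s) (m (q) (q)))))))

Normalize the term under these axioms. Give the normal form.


1. (f (w (s) (s)) (f (s) (f (w (p (m (q) (q)) (s) (q)) (s)) (m (q) (f (s) (m (q) (q)))))))  →  (f (s) (f (s) (f (w (p (m (q) (q)) (s) (q)) (s)) (m (q) (f (s) (m (q) (q)))))))
2. (f (s) (f (s) (f (w (p (m (q) (q)) (s) (q)) (s)) (m (q) (f (s) (m (q) (q)))))))  →  (f (s) (f (s) (f (p (m (q) (q)) (s) (q)) (m (q) (f (s) (m (q) (q)))))))
3. (f (s) (f (s) (f (p (m (q) (q)) (s) (q)) (m (q) (f (s) (m (q) (q)))))))  →  (f (s) (f (s) (f (p (q) (s) (q)) (m (q) (f (s) (m (q) (q)))))))
4. (f (s) (f (s) (f (p (q) (s) (q)) (m (q) (f (s) (m (q) (q)))))))  →  (f (s) (f (s) (f (p (q) (s) (q)) (f (s) (m (q) (q))))))
5. (f (s) (f (s) (f (p (q) (s) (q)) (f (s) (m (q) (q))))))  →  (f (s) (f (s) (f (p (q) (s) (q)) (f (s) (q)))))

normal form = (f (s) (f (s) (f (p (q) (s) (q)) (f (s) (q)))))


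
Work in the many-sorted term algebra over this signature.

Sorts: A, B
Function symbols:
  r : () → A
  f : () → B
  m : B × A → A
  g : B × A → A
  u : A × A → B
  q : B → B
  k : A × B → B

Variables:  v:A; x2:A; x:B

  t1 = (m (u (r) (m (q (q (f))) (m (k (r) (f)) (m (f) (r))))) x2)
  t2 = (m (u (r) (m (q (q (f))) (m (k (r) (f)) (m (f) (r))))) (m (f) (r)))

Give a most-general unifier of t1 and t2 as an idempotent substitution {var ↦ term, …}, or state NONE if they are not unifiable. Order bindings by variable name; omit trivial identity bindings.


{x2 ↦ (m (f) (r))}


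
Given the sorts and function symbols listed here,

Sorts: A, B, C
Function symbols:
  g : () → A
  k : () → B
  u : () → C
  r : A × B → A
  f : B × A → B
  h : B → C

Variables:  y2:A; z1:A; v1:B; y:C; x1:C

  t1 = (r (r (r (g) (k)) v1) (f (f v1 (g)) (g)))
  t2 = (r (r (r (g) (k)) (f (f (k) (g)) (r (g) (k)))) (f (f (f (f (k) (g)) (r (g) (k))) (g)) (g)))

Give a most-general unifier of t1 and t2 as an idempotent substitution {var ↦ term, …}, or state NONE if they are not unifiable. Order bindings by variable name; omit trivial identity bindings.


{v1 ↦ (f (f (k) (g)) (r (g) (k)))}


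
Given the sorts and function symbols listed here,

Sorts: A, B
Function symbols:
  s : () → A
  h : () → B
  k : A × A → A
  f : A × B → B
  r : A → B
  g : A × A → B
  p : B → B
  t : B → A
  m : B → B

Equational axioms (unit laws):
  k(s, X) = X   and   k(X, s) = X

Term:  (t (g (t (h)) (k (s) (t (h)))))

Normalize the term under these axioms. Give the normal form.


1. (t (g (t (h)) (k (s) (t (h)))))  →  (t (g (t (h)) (t (h))))

normal form = (t (g (t (h)) (t (h))))


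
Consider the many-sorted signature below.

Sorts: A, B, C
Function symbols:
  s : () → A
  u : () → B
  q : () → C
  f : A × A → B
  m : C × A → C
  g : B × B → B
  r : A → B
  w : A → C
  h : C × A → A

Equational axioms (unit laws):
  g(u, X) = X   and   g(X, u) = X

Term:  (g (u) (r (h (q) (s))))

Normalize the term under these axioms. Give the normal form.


1. (g (u) (r (h (q) (s))))  →  (r (h (q) (s)))

normal form = (r (h (q) (s)))


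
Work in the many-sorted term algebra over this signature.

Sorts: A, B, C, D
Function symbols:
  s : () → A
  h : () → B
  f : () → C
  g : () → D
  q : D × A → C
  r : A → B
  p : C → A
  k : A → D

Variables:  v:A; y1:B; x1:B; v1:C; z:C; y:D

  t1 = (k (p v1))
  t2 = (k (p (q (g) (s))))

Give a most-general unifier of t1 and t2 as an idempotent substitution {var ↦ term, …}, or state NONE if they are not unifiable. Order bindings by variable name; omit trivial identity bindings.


{v1 ↦ (q (g) (s))}


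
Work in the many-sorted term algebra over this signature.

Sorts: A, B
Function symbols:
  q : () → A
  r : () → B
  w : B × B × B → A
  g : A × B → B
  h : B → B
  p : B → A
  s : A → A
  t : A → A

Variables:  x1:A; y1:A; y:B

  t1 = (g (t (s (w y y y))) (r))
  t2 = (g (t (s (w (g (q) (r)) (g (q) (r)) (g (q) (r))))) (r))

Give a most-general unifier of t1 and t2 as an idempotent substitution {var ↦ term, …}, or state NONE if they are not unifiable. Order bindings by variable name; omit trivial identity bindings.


{y ↦ (g (q) (r))}


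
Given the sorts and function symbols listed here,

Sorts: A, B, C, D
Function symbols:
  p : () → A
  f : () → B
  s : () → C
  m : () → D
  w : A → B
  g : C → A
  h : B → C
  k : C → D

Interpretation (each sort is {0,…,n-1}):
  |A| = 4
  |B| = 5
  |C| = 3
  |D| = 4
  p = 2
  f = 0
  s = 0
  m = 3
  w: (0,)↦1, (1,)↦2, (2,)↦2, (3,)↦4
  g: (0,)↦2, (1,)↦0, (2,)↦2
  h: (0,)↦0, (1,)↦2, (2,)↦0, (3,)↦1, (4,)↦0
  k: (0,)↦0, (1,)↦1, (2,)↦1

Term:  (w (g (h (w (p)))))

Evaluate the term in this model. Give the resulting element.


value = 2

  p = 2
  (w (p)) = w(2,) = 2
  (h (w (p))) = h(2,) = 0
  (g (h (w (p)))) = g(0,) = 2
  (w (g (h (w (p))))) = w(2,) = 2


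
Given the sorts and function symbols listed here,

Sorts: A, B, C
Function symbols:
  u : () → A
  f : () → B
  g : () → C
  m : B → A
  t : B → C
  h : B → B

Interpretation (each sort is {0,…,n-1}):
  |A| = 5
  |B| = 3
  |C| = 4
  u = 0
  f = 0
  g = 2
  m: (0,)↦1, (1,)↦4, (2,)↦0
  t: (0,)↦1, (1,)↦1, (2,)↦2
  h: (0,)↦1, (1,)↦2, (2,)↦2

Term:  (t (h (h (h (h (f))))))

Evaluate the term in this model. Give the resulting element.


value = 2

  f = 0
  (h (f)) = h(0,) = 1
  (h (h (f))) = h(1,) = 2
  (h (h (h (f)))) = h(2,) = 2
  (h (h (h (h (f))))) = h(2,) = 2
  (t (h (h (h (h (f)))))) = t(2,) = 2


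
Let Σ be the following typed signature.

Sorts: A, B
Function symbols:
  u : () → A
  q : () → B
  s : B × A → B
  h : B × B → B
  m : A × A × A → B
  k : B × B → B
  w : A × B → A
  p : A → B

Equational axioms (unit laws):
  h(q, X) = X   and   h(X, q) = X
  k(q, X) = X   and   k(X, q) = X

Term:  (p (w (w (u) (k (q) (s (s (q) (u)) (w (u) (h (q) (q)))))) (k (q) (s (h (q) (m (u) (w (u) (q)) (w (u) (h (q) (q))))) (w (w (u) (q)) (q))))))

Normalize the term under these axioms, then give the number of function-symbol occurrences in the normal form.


1. (p (w (w (u) (k (q) (s (s (q) (u)) (w (u) (h (q) (q)))))) (k (q) (s (h (q) (m (u) (w (u) (q)) (w (u) (h (q) (q))))) (w (w (u) (q)) (q))))))  →  (p (w (w (u) (s (s (q) (u)) (w (u) (h (q) (q))))) (k (q) (s (h (q) (m (u) (w (u) (q)) (w (u) (h (q) (q))))) (w (w (u) (q)) (q))))))
2. (p (w (w (u) (s (s (q) (u)) (w (u) (h (q) (q))))) (k (q) (s (h (q) (m (u) (w (u) (q)) (w (u) (h (q) (q))))) (w (w (u) (q)) (q))))))  →  (p (w (w (u) (s (s (q) (u)) (w (u) (q)))) (k (q) (s (h (q) (m (u) (w (u) (q)) (w (u) (h (q) (q))))) (w (w (u) (q)) (q))))))
3. (p (w (w (u) (s (s (q) (u)) (w (u) (q)))) (k (q) (s (h (q) (m (u) (w (u) (q)) (w (u) (h (q) (q))))) (w (w (u) (q)) (q))))))  →  (p (w (w (u) (s (s (q) (u)) (w (u) (q)))) (s (h (q) (m (u) (w (u) (q)) (w (u) (h (q) (q))))) (w (w (u) (q)) (q)))))
4. (p (w (w (u) (s (s (q) (u)) (w (u) (q)))) (s (h (q) (m (u) (w (u) (q)) (w (u) (h (q) (q))))) (w (w (u) (q)) (q)))))  →  (p (w (w (u) (s (s (q) (u)) (w (u) (q)))) (s (m (u) (w (u) (q)) (w (u) (h (q) (q)))) (w (w (u) (q)) (q)))))
5. (p (w (w (u) (s (s (q) (u)) (w (u) (q)))) (s (m (u) (w (u) (q)) (w (u) (h (q) (q)))) (w (w (u) (q)) (q)))))  →  (p (w (w (u) (s (s (q) (u)) (w (u) (q)))) (s (m (u) (w (u) (q)) (w (u) (q))) (w (w (u) (q)) (q)))))
normal form: (p (w (w (u) (s (s (q) (u)) (w (u) (q)))) (s (m (u) (w (u) (q)) (w (u) (q))) (w (w (u) (q)) (q)))))

size = 25


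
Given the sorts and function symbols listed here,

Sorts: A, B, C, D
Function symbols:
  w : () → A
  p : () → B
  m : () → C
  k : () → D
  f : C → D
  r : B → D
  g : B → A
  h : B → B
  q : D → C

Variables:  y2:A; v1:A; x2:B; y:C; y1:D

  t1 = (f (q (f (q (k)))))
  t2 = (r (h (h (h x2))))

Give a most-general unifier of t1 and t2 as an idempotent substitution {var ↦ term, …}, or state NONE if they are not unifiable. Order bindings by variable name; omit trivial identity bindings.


NONE (not unifiable)

head clash or occurs-check failure — not unifiable


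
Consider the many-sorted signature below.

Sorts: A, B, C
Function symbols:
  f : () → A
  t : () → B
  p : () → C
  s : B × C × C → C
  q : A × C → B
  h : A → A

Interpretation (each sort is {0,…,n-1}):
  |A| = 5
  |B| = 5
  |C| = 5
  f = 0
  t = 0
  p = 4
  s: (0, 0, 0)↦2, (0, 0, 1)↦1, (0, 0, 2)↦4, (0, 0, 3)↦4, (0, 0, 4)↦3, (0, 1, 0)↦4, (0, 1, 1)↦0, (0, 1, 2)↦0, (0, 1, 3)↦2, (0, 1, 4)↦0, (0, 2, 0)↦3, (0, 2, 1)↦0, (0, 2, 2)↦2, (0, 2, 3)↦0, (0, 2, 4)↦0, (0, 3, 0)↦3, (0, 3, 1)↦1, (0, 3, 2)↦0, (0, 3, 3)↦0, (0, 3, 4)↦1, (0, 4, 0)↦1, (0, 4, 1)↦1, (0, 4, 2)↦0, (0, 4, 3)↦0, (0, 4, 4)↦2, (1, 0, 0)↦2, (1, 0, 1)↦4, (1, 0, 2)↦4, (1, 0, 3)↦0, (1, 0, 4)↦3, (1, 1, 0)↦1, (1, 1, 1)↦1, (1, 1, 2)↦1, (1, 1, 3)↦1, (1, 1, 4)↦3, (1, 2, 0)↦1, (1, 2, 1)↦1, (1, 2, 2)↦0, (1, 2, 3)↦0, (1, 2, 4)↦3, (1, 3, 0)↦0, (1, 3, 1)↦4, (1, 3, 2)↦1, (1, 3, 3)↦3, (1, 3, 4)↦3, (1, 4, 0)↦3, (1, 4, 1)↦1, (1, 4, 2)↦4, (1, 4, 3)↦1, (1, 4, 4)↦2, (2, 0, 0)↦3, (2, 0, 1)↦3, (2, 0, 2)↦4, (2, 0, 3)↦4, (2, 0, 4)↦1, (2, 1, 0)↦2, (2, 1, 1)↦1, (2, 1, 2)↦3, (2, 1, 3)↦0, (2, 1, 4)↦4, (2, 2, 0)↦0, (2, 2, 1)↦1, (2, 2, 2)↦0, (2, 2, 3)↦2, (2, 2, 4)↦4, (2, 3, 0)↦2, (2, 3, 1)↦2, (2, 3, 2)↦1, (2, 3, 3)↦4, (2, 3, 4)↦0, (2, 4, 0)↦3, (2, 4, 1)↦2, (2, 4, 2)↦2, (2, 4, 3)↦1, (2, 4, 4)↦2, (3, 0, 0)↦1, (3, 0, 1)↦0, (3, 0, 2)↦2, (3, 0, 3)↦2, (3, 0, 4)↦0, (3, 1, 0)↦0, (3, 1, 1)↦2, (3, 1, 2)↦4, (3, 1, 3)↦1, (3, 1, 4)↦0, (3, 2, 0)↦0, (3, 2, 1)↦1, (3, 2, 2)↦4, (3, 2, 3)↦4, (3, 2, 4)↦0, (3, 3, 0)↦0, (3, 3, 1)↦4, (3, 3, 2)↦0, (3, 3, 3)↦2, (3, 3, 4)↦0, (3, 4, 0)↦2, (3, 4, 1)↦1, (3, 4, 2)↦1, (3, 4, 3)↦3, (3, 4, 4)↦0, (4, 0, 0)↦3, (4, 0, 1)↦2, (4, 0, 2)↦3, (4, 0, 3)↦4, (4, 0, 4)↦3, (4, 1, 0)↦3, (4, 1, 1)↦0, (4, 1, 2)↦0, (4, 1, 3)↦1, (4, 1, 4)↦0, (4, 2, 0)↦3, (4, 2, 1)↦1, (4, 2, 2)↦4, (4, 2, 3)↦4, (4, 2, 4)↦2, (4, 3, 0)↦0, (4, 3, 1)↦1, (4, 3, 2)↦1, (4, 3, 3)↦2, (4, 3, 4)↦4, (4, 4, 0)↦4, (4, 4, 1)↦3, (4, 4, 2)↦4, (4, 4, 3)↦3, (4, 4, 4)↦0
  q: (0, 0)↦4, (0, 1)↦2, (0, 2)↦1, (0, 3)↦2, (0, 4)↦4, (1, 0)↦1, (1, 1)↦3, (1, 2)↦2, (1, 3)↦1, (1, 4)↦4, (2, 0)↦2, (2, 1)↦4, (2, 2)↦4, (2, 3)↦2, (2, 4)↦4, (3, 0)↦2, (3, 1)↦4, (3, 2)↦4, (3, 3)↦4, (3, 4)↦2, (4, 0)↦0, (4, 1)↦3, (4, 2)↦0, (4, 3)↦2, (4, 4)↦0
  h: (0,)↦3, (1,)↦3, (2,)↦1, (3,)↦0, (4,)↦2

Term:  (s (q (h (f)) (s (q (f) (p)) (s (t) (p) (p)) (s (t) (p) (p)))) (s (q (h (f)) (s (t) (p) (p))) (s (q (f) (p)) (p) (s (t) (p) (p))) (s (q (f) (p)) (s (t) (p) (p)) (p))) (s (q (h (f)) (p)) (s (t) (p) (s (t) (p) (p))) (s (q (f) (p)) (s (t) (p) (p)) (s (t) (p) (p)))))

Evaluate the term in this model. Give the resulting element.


value = 2

  f = 0
  (h (f)) = h(0,) = 3
  f = 0
  p = 4
  (q (f) (p)) = q(0, 4) = 4
  t = 0
  p = 4
  p = 4
  (s (t) (p) (p)) = s(0, 4, 4) = 2
  t = 0
  p = 4
  p = 4
  (s (t) (p) (p)) = s(0, 4, 4) = 2
  (s (q (f) (p)) (s (t) (p) (p)) (s (t) (p) (p))) = s(4, 2, 2) = 4
  (q (h (f)) (s (q (f) (p)) (s (t) (p) (p)) (s (t) (p) (p)))) = q(3, 4) = 2
  f = 0
  (h (f)) = h(0,) = 3
  t = 0
  p = 4
  p = 4
  (s (t) (p) (p)) = s(0, 4, 4) = 2
  (q (h (f)) (s (t) (p) (p))) = q(3, 2) = 4
  f = 0
  p = 4
  (q (f) (p)) = q(0, 4) = 4
  p = 4
  t = 0
  p = 4
  p = 4
  (s (t) (p) (p)) = s(0, 4, 4) = 2
  (s (q (f) (p)) (p) (s (t) (p) (p))) = s(4, 4, 2) = 4
  f = 0
  p = 4
  (q (f) (p)) = q(0, 4) = 4
  t = 0
  p = 4
  p = 4
  (s (t) (p) (p)) = s(0, 4, 4) = 2
  p = 4
  (s (q (f) (p)) (s (t) (p) (p)) (p)) = s(4, 2, 4) = 2
  (s (q (h (f)) (s (t) (p) (p))) (s (q (f) (p)) (p) (s (t) (p) (p))) (s (q (f) (p)) (s (t) (p) (p)) (p))) = s(4, 4, 2) = 4
  f = 0
  (h (f)) = h(0,) = 3
  p = 4
  (q (h (f)) (p)) = q(3, 4) = 2
  t = 0
  p = 4
  t = 0
  p = 4
  p = 4
  (s (t) (p) (p)) = s(0, 4, 4) = 2
  (s (t) (p) (s (t) (p) (p))) = s(0, 4, 2) = 0
  f = 0
  p = 4
  (q (f) (p)) = q(0, 4) = 4
  t = 0
  p = 4
  p = 4
  (s (t) (p) (p)) = s(0, 4, 4) = 2
  t = 0
  p = 4
  p = 4
  (s (t) (p) (p)) = s(0, 4, 4) = 2
  (s (q (f) (p)) (s (t) (p) (p)) (s (t) (p) (p))) = s(4, 2, 2) = 4
  (s (q (h (f)) (p)) (s (t) (p) (s (t) (p) (p))) (s (q (f) (p)) (s (t) (p) (p)) (s (t) (p) (p)))) = s(2, 0, 4) = 1
  (s (q (h (f)) (s (q (f) (p)) (s (t) (p) (p)) (s (t) (p) (p)))) (s (q (h (f)) (s (t) (p) (p))) (s (q (f) (p)) (p) (s (t) (p) (p))) (s (q (f) (p)) (s (t) (p) (p)) (p))) (s (q (h (f)) (p)) (s (t) (p) (s (t) (p) (p))) (s (q (f) (p)) (s (t) (p) (p)) (s (t) (p) (p))))) = s(2, 4, 1) = 2


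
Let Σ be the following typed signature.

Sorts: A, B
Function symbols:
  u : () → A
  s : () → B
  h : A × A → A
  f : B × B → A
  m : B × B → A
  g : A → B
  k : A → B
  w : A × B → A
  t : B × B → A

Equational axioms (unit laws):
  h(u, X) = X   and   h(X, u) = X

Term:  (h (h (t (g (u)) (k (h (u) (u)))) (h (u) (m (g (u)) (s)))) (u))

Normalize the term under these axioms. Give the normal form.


normal form = (h (t (g (u)) (k (u))) (m (g (u)) (s)))

1. (h (h (t (g (u)) (k (h (u) (u)))) (h (u) (m (g (u)) (s)))) (u))  →  (h (t (g (u)) (k (h (u) (u)))) (h (u) (m (g (u)) (s))))
2. (h (t (g (u)) (k (h (u) (u)))) (h (u) (m (g (u)) (s))))  →  (h (t (g (u)) (k (u))) (h (u) (m (g (u)) (s))))
3. (h (t (g (u)) (k (u))) (h (u) (m (g (u)) (s))))  →  (h (t (g (u)) (k (u))) (m (g (u)) (s)))


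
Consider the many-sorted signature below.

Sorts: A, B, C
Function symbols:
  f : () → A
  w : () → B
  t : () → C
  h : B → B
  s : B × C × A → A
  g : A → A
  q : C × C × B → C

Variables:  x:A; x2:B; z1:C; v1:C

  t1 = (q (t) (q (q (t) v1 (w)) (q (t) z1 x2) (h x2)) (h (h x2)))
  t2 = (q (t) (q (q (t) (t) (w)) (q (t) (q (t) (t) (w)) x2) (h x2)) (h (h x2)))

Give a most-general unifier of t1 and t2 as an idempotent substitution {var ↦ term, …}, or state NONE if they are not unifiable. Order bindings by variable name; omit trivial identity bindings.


{v1 ↦ (t), z1 ↦ (q (t) (t) (w))}


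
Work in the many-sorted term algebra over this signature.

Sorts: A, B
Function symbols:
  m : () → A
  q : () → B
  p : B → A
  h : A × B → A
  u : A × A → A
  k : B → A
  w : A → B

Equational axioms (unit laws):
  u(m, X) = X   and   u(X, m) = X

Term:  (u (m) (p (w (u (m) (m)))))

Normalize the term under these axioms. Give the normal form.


1. (u (m) (p (w (u (m) (m)))))  →  (p (w (u (m) (m))))
2. (p (w (u (m) (m))))  →  (p (w (m)))

normal form = (p (w (m)))


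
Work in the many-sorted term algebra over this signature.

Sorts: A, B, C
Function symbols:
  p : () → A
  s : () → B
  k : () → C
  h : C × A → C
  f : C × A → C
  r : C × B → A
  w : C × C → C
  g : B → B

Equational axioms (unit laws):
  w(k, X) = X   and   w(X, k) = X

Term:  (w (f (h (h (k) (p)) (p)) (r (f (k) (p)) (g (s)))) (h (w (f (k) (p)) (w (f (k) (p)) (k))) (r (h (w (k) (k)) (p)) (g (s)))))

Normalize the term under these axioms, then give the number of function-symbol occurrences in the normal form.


1. (w (f (h (h (k) (p)) (p)) (r (f (k) (p)) (g (s)))) (h (w (f (k) (p)) (w (f (k) (p)) (k))) (r (h (w (k) (k)) (p)) (g (s)))))  →  (w (f (h (h (k) (p)) (p)) (r (f (k) (p)) (g (s)))) (h (w (f (k) (p)) (f (k) (p))) (r (h (w (k) (k)) (p)) (g (s)))))
2. (w (f (h (h (k) (p)) (p)) (r (f (k) (p)) (g (s)))) (h (w (f (k) (p)) (f (k) (p))) (r (h (w (k) (k)) (p)) (g (s)))))  →  (w (f (h (h (k) (p)) (p)) (r (f (k) (p)) (g (s)))) (h (w (f (k) (p)) (f (k) (p))) (r (h (k) (p)) (g (s)))))
normal form: (w (f (h (h (k) (p)) (p)) (r (f (k) (p)) (g (s)))) (h (w (f (k) (p)) (f (k) (p))) (r (h (k) (p)) (g (s)))))

size = 27


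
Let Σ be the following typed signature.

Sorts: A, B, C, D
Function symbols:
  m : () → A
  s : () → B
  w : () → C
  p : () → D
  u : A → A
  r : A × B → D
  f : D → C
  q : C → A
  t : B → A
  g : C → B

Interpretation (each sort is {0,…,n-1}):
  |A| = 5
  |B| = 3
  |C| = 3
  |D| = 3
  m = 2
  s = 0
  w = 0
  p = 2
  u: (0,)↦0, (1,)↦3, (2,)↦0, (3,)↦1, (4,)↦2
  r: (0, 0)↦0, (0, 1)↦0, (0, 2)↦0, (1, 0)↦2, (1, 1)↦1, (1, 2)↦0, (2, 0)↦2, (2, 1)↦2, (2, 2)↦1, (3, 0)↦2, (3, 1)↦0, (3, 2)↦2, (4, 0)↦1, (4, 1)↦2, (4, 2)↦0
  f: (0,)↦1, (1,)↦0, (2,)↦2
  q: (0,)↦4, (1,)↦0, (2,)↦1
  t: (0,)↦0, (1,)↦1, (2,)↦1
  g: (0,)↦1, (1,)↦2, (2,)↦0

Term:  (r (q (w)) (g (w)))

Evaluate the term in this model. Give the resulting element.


  w = 0
  (q (w)) = q(0,) = 4
  w = 0
  (g (w)) = g(0,) = 1
  (r (q (w)) (g (w))) = r(4, 1) = 2

value = 2


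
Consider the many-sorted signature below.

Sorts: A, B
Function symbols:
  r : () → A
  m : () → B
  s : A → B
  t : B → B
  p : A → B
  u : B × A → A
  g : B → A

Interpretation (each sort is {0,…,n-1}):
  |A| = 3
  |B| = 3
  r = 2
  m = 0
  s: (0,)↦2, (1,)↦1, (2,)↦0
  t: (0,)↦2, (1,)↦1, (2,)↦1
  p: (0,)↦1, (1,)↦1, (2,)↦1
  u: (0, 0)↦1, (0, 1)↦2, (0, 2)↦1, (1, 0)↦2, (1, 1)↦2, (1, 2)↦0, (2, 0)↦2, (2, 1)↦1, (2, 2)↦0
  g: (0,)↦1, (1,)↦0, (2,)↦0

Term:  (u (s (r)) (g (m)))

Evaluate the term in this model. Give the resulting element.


  r = 2
  (s (r)) = s(2,) = 0
  m = 0
  (g (m)) = g(0,) = 1
  (u (s (r)) (g (m))) = u(0, 1) = 2

value = 2


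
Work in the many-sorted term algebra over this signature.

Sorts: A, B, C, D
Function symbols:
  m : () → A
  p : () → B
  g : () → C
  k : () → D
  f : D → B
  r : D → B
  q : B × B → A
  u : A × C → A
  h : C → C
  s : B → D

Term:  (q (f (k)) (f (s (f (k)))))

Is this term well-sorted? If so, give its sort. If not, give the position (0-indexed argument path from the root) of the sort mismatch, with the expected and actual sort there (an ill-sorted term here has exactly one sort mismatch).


well-sorted; sort = A

    (k) : D
  (f (k)) : B
        (k) : D
      (f (k)) : B
    (s (f (k))) : D
  (f (s (f (k)))) : B
(q (f (k)) (f (s (f (k))))) : A


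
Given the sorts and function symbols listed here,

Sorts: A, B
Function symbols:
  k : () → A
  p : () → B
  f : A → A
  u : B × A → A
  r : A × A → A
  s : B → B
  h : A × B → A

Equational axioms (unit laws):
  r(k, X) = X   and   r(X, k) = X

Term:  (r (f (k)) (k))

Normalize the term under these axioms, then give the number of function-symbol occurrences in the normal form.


1. (r (f (k)) (k))  →  (f (k))
normal form: (f (k))

size = 2


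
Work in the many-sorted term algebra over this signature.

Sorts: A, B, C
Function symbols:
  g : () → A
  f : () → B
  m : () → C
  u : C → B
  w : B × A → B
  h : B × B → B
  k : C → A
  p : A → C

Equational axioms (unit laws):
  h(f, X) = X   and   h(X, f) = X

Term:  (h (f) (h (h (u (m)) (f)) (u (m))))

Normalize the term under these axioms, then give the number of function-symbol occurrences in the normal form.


1. (h (f) (h (h (u (m)) (f)) (u (m))))  →  (h (h (u (m)) (f)) (u (m)))
2. (h (h (u (m)) (f)) (u (m)))  →  (h (u (m)) (u (m)))
normal form: (h (u (m)) (u (m)))

size = 5
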